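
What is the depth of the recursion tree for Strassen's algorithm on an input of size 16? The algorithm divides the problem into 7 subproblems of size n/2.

For divide and conquer with division factor 2:

Problem sizes at each level:
Level 0: 16
Level 1: 8
Level 2: 4
Level 3: 2
Level 4: 1

The root is level 0 and the size-1 base case is level 4 (the tree spans levels 0 through 4, i.e. 5 levels counting the root), so the depth is the number of divisions: log_2(16) = 4

The recursion tree depth is log_2(16) = 4. At each level, the problem size is divided by 2, so it takes 4 divisions to reduce to a base case of size 1. The algorithm makes 7 recursive calls at each level.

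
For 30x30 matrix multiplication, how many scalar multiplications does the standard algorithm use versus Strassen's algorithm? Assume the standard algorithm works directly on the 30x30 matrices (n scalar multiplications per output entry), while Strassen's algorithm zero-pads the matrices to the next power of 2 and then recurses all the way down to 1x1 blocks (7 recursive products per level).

Matrix multiplication for 30x30 matrices:

Strassen's algorithm requires power-of-2 dimensions. Pad 30x30 to 32x32 (next power of 2).

Standard algorithm: 30^3 = 27000 multiplications
Strassen's algorithm: 7^(log2(32)) = 7^5 = 16807 multiplications
Savings: 27000 - 16807 = 10193 multiplications

Standard: 27000 multiplications (30^3). Strassen: 16807 multiplications (7^5, after padding to 32x32). Strassen reduces 8 recursive multiplications to 7 at each level.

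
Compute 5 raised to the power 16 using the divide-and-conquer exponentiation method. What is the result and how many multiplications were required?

Computing 5^16 by squaring (build up from 5^1; each line after the first costs one multiplication):

5^1 = 5
5^2 = (5^1)^2 = 5^2 = 25
5^4 = (5^2)^2 = 25^2 = 625
5^8 = (5^4)^2 = 625^2 = 390625
5^16 = (5^8)^2 = 390625^2 = 152587890625

Result: 152587890625
Multiplications needed: 4 (4 lines after 5^1)

5^16 = 152587890625. Using exponentiation by squaring, this requires 4 multiplications. The key idea: if the exponent is even, square the half-power; if odd, multiply by the base once.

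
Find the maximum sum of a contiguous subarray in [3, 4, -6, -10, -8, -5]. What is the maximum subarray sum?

Using Kadane's algorithm on [3, 4, -6, -10, -8, -5]:

Scanning through the array:
Position 1 (value 4): max_ending_here = 7, max_so_far = 7
Position 2 (value -6): max_ending_here = 1, max_so_far = 7
Position 3 (value -10): max_ending_here = -9, max_so_far = 7
Position 4 (value -8): max_ending_here = -8, max_so_far = 7
Position 5 (value -5): max_ending_here = -5, max_so_far = 7

Maximum subarray: [3, 4]
Maximum sum: 7

The maximum subarray is [3, 4] with sum 7. This subarray runs from index 0 to index 1.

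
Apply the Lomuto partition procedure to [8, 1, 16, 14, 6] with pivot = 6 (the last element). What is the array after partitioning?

Lomuto partition with pivot = 6:

Initial array: [8, 1, 16, 14, 6]

arr[0]=8 > 6: no swap
arr[1]=1 <= 6: swap with position 0, array becomes [1, 8, 16, 14, 6]
arr[2]=16 > 6: no swap
arr[3]=14 > 6: no swap

Place pivot at position 1: [1, 6, 16, 14, 8]
Pivot position: 1

After partitioning with pivot 6, the array becomes [1, 6, 16, 14, 8]. The pivot is placed at index 1. All elements to the left of the pivot are <= 6, and all elements to the right are > 6.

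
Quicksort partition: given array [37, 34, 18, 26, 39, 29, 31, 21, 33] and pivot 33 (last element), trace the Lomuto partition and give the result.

Lomuto partition with pivot = 33:

Initial array: [37, 34, 18, 26, 39, 29, 31, 21, 33]

arr[0]=37 > 33: no swap
arr[1]=34 > 33: no swap
arr[2]=18 <= 33: swap with position 0, array becomes [18, 34, 37, 26, 39, 29, 31, 21, 33]
arr[3]=26 <= 33: swap with position 1, array becomes [18, 26, 37, 34, 39, 29, 31, 21, 33]
arr[4]=39 > 33: no swap
arr[5]=29 <= 33: swap with position 2, array becomes [18, 26, 29, 34, 39, 37, 31, 21, 33]
arr[6]=31 <= 33: swap with position 3, array becomes [18, 26, 29, 31, 39, 37, 34, 21, 33]
arr[7]=21 <= 33: swap with position 4, array becomes [18, 26, 29, 31, 21, 37, 34, 39, 33]

Place pivot at position 5: [18, 26, 29, 31, 21, 33, 34, 39, 37]
Pivot position: 5

After partitioning with pivot 33, the array becomes [18, 26, 29, 31, 21, 33, 34, 39, 37]. The pivot is placed at index 5. All elements to the left of the pivot are <= 33, and all elements to the right are > 33.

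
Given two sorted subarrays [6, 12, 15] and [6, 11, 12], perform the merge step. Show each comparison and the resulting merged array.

Merging process:

Compare 6 vs 6: take 6 from left. Merged: [6]
Compare 12 vs 6: take 6 from right. Merged: [6, 6]
Compare 12 vs 11: take 11 from right. Merged: [6, 6, 11]
Compare 12 vs 12: take 12 from left. Merged: [6, 6, 11, 12]
Compare 15 vs 12: take 12 from right. Merged: [6, 6, 11, 12, 12]
Append remaining from left: [15]. Merged: [6, 6, 11, 12, 12, 15]

Final merged array: [6, 6, 11, 12, 12, 15]
Total comparisons: 5

The merged array is [6, 6, 11, 12, 12, 15], requiring 5 comparisons. The merge step runs in O(n) time where n is the total number of elements.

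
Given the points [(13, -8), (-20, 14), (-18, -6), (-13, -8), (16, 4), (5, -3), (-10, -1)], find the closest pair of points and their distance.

Computing all pairwise distances among 7 points:

d((13, -8), (-20, 14)) = 39.6611
d((13, -8), (-18, -6)) = 31.0644
d((13, -8), (-13, -8)) = 26.0
d((13, -8), (16, 4)) = 12.3693
d((13, -8), (5, -3)) = 9.434
d((13, -8), (-10, -1)) = 24.0416
d((-20, 14), (-18, -6)) = 20.0998
d((-20, 14), (-13, -8)) = 23.0868
d((-20, 14), (16, 4)) = 37.3631
d((-20, 14), (5, -3)) = 30.2324
d((-20, 14), (-10, -1)) = 18.0278
d((-18, -6), (-13, -8)) = 5.3852 <-- minimum
d((-18, -6), (16, 4)) = 35.4401
d((-18, -6), (5, -3)) = 23.1948
d((-18, -6), (-10, -1)) = 9.434
d((-13, -8), (16, 4)) = 31.3847
d((-13, -8), (5, -3)) = 18.6815
d((-13, -8), (-10, -1)) = 7.6158
d((16, 4), (5, -3)) = 13.0384
d((16, 4), (-10, -1)) = 26.4764
d((5, -3), (-10, -1)) = 15.1327

Closest pair: (-18, -6) and (-13, -8) with distance 5.3852

The closest pair is (-18, -6) and (-13, -8) with Euclidean distance 5.3852. For 7 points, brute-force pairwise comparison is shown above. For large n, the divide-and-conquer algorithm (sort by x, recurse on halves, check the dividing strip) achieves O(n log n).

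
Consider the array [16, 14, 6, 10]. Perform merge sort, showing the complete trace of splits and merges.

Merge sort trace:

Split: [16, 14, 6, 10] -> [16, 14] and [6, 10]
  Split: [16, 14] -> [16] and [14]
  Merge: [16] + [14] -> [14, 16]
  Split: [6, 10] -> [6] and [10]
  Merge: [6] + [10] -> [6, 10]
Merge: [14, 16] + [6, 10] -> [6, 10, 14, 16]

Final sorted array: [6, 10, 14, 16]

The merge sort proceeds by recursively splitting the array and merging sorted halves.
After all merges, the sorted array is [6, 10, 14, 16].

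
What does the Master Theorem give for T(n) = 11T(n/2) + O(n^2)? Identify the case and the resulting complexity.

Master Theorem for T(n) = 11T(n/2) + O(n^2):

a = 11, b = 2, c = 2
log_b(a) = log_2(11) = 3.4594

Case 1: c = 2 < log_2(11) = 3.4594
T(n) = O(n^(log_2 11))

For T(n) = 11T(n/2) + O(n^2): log_2(11) = 3.4594. This is Case 1 of the Master Theorem (c < log_b(a), work dominated by leaves), giving O(n^(log_2 11)).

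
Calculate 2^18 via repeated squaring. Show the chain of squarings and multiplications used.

Computing 2^18 by squaring (build up from 2^1; each line after the first costs one multiplication):

2^1 = 2
2^2 = (2^1)^2 = 2^2 = 4
2^4 = (2^2)^2 = 4^2 = 16
2^8 = (2^4)^2 = 16^2 = 256
2^9 = 2 * 2^8 = 2 * 256 = 512
2^18 = (2^9)^2 = 512^2 = 262144

Result: 262144
Multiplications needed: 5 (5 lines after 2^1)

2^18 = 262144. Using exponentiation by squaring, this requires 5 multiplications. The key idea: if the exponent is even, square the half-power; if odd, multiply by the base once.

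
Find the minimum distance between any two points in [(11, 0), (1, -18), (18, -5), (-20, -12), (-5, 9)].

Computing all pairwise distances among 5 points:

d((11, 0), (1, -18)) = 20.5913
d((11, 0), (18, -5)) = 8.6023 <-- minimum
d((11, 0), (-20, -12)) = 33.2415
d((11, 0), (-5, 9)) = 18.3576
d((1, -18), (18, -5)) = 21.4009
d((1, -18), (-20, -12)) = 21.8403
d((1, -18), (-5, 9)) = 27.6586
d((18, -5), (-20, -12)) = 38.6394
d((18, -5), (-5, 9)) = 26.9258
d((-20, -12), (-5, 9)) = 25.807

Closest pair: (11, 0) and (18, -5) with distance 8.6023

The closest pair is (11, 0) and (18, -5) with Euclidean distance 8.6023. For 5 points, brute-force pairwise comparison is shown above. For large n, the divide-and-conquer algorithm (sort by x, recurse on halves, check the dividing strip) achieves O(n log n).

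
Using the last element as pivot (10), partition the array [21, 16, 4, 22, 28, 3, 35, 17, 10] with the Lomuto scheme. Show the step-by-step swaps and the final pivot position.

Lomuto partition with pivot = 10:

Initial array: [21, 16, 4, 22, 28, 3, 35, 17, 10]

arr[0]=21 > 10: no swap
arr[1]=16 > 10: no swap
arr[2]=4 <= 10: swap with position 0, array becomes [4, 16, 21, 22, 28, 3, 35, 17, 10]
arr[3]=22 > 10: no swap
arr[4]=28 > 10: no swap
arr[5]=3 <= 10: swap with position 1, array becomes [4, 3, 21, 22, 28, 16, 35, 17, 10]
arr[6]=35 > 10: no swap
arr[7]=17 > 10: no swap

Place pivot at position 2: [4, 3, 10, 22, 28, 16, 35, 17, 21]
Pivot position: 2

After partitioning with pivot 10, the array becomes [4, 3, 10, 22, 28, 16, 35, 17, 21]. The pivot is placed at index 2. All elements to the left of the pivot are <= 10, and all elements to the right are > 10.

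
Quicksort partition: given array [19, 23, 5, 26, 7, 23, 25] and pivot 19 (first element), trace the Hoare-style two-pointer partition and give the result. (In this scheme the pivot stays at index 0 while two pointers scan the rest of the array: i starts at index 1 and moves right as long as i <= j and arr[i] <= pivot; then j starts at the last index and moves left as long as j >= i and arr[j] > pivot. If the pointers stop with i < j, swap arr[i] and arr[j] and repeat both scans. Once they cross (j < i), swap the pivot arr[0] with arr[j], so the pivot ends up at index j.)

Hoare-style two-pointer partition with pivot = 19:

Initial array: [19, 23, 5, 26, 7, 23, 25]

Pointers start at i = 1, j = 6.
i stops at index 1 (arr[1]=23 > 19), j stops at index 4 (arr[4]=7 <= 19): swap arr[1] and arr[4], array becomes [19, 7, 5, 26, 23, 23, 25]
i ends at 3, j ends at 2: the pointers have crossed (j < i), so scanning stops.

Swap pivot arr[0] with arr[2] to place pivot at position 2: [5, 7, 19, 26, 23, 23, 25]
Pivot position: 2

After partitioning with pivot 19, the array becomes [5, 7, 19, 26, 23, 23, 25]. The pivot is placed at index 2. All elements to the left of the pivot are <= 19, and all elements to the right are > 19.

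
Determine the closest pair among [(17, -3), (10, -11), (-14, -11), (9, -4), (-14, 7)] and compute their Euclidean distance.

Computing all pairwise distances among 5 points:

d((17, -3), (10, -11)) = 10.6301
d((17, -3), (-14, -11)) = 32.0156
d((17, -3), (9, -4)) = 8.0623
d((17, -3), (-14, 7)) = 32.573
d((10, -11), (-14, -11)) = 24.0
d((10, -11), (9, -4)) = 7.0711 <-- minimum
d((10, -11), (-14, 7)) = 30.0
d((-14, -11), (9, -4)) = 24.0416
d((-14, -11), (-14, 7)) = 18.0
d((9, -4), (-14, 7)) = 25.4951

Closest pair: (10, -11) and (9, -4) with distance 7.0711

The closest pair is (10, -11) and (9, -4) with Euclidean distance 7.0711. For 5 points, brute-force pairwise comparison is shown above. For large n, the divide-and-conquer algorithm (sort by x, recurse on halves, check the dividing strip) achieves O(n log n).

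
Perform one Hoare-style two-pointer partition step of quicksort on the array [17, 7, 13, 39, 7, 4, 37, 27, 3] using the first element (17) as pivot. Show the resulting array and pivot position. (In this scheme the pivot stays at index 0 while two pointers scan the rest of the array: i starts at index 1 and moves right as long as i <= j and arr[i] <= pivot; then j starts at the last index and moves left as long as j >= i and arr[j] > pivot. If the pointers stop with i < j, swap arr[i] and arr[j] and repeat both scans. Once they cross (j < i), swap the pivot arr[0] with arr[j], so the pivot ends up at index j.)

Hoare-style two-pointer partition with pivot = 17:

Initial array: [17, 7, 13, 39, 7, 4, 37, 27, 3]

Pointers start at i = 1, j = 8.
i stops at index 3 (arr[3]=39 > 17), j stops at index 8 (arr[8]=3 <= 17): swap arr[3] and arr[8], array becomes [17, 7, 13, 3, 7, 4, 37, 27, 39]
i ends at 6, j ends at 5: the pointers have crossed (j < i), so scanning stops.

Swap pivot arr[0] with arr[5] to place pivot at position 5: [4, 7, 13, 3, 7, 17, 37, 27, 39]
Pivot position: 5

After partitioning with pivot 17, the array becomes [4, 7, 13, 3, 7, 17, 37, 27, 39]. The pivot is placed at index 5. All elements to the left of the pivot are <= 17, and all elements to the right are > 17.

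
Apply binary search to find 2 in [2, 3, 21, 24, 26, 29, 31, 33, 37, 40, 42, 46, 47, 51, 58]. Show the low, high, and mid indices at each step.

Binary search for 2 in [2, 3, 21, 24, 26, 29, 31, 33, 37, 40, 42, 46, 47, 51, 58]:

lo=0, hi=14, mid=7, arr[mid]=33 -> 33 > 2, search left half
lo=0, hi=6, mid=3, arr[mid]=24 -> 24 > 2, search left half
lo=0, hi=2, mid=1, arr[mid]=3 -> 3 > 2, search left half
lo=0, hi=0, mid=0, arr[mid]=2 -> Found target at index 0!

Binary search finds 2 at index 0 after 4 comparisons. The search repeatedly halves the search space by comparing with the middle element.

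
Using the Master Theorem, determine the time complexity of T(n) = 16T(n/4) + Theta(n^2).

Master Theorem for T(n) = 16T(n/4) + O(n^2):

a = 16, b = 4, c = 2
log_b(a) = log_4(16) = 2.0000

Case 2: c = 2 = log_4(16) = 2.0000
T(n) = O(n^2 log n) = O(n^2 log n)

For T(n) = 16T(n/4) + O(n^2): log_4(16) = 2.0000. This is Case 2 of the Master Theorem (c = log_b(a), equal work at all levels), giving O(n^2 log n).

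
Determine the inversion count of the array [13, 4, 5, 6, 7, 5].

Finding inversions in [13, 4, 5, 6, 7, 5]:

(0, 1): arr[0]=13 > arr[1]=4
(0, 2): arr[0]=13 > arr[2]=5
(0, 3): arr[0]=13 > arr[3]=6
(0, 4): arr[0]=13 > arr[4]=7
(0, 5): arr[0]=13 > arr[5]=5
(3, 5): arr[3]=6 > arr[5]=5
(4, 5): arr[4]=7 > arr[5]=5

Total inversions: 7

The array has 7 inversion(s): (0,1), (0,2), (0,3), (0,4), (0,5), (3,5), (4,5). Each pair (i,j) satisfies i < j and arr[i] > arr[j].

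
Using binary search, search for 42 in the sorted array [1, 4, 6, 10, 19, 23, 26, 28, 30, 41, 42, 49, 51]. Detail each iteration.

Binary search for 42 in [1, 4, 6, 10, 19, 23, 26, 28, 30, 41, 42, 49, 51]:

lo=0, hi=12, mid=6, arr[mid]=26 -> 26 < 42, search right half
lo=7, hi=12, mid=9, arr[mid]=41 -> 41 < 42, search right half
lo=10, hi=12, mid=11, arr[mid]=49 -> 49 > 42, search left half
lo=10, hi=10, mid=10, arr[mid]=42 -> Found target at index 10!

Binary search finds 42 at index 10 after 4 comparisons. The search repeatedly halves the search space by comparing with the middle element.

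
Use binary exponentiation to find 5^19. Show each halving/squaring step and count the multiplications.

Computing 5^19 by squaring (build up from 5^1; each line after the first costs one multiplication):

5^1 = 5
5^2 = (5^1)^2 = 5^2 = 25
5^4 = (5^2)^2 = 25^2 = 625
5^8 = (5^4)^2 = 625^2 = 390625
5^9 = 5 * 5^8 = 5 * 390625 = 1953125
5^18 = (5^9)^2 = 1953125^2 = 3814697265625
5^19 = 5 * 5^18 = 5 * 3814697265625 = 19073486328125

Result: 19073486328125
Multiplications needed: 6 (6 lines after 5^1)

5^19 = 19073486328125. Using exponentiation by squaring, this requires 6 multiplications. The key idea: if the exponent is even, square the half-power; if odd, multiply by the base once.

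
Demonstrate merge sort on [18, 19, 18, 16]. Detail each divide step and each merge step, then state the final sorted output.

Merge sort trace:

Split: [18, 19, 18, 16] -> [18, 19] and [18, 16]
  Split: [18, 19] -> [18] and [19]
  Merge: [18] + [19] -> [18, 19]
  Split: [18, 16] -> [18] and [16]
  Merge: [18] + [16] -> [16, 18]
Merge: [18, 19] + [16, 18] -> [16, 18, 18, 19]

Final sorted array: [16, 18, 18, 19]

The merge sort proceeds by recursively splitting the array and merging sorted halves.
After all merges, the sorted array is [16, 18, 18, 19].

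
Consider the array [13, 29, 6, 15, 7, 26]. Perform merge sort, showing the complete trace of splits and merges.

Merge sort trace:

Split: [13, 29, 6, 15, 7, 26] -> [13, 29, 6] and [15, 7, 26]
  Split: [13, 29, 6] -> [13] and [29, 6]
    Split: [29, 6] -> [29] and [6]
    Merge: [29] + [6] -> [6, 29]
  Merge: [13] + [6, 29] -> [6, 13, 29]
  Split: [15, 7, 26] -> [15] and [7, 26]
    Split: [7, 26] -> [7] and [26]
    Merge: [7] + [26] -> [7, 26]
  Merge: [15] + [7, 26] -> [7, 15, 26]
Merge: [6, 13, 29] + [7, 15, 26] -> [6, 7, 13, 15, 26, 29]

Final sorted array: [6, 7, 13, 15, 26, 29]

The merge sort proceeds by recursively splitting the array and merging sorted halves.
After all merges, the sorted array is [6, 7, 13, 15, 26, 29].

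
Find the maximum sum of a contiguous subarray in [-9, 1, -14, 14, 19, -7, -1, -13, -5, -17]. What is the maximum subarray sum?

Using Kadane's algorithm on [-9, 1, -14, 14, 19, -7, -1, -13, -5, -17]:

Scanning through the array:
Position 1 (value 1): max_ending_here = 1, max_so_far = 1
Position 2 (value -14): max_ending_here = -13, max_so_far = 1
Position 3 (value 14): max_ending_here = 14, max_so_far = 14
Position 4 (value 19): max_ending_here = 33, max_so_far = 33
Position 5 (value -7): max_ending_here = 26, max_so_far = 33
Position 6 (value -1): max_ending_here = 25, max_so_far = 33
Position 7 (value -13): max_ending_here = 12, max_so_far = 33
Position 8 (value -5): max_ending_here = 7, max_so_far = 33
Position 9 (value -17): max_ending_here = -10, max_so_far = 33

Maximum subarray: [14, 19]
Maximum sum: 33

The maximum subarray is [14, 19] with sum 33. This subarray runs from index 3 to index 4.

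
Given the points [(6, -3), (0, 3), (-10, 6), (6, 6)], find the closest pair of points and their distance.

Computing all pairwise distances among 4 points:

d((6, -3), (0, 3)) = 8.4853
d((6, -3), (-10, 6)) = 18.3576
d((6, -3), (6, 6)) = 9.0
d((0, 3), (-10, 6)) = 10.4403
d((0, 3), (6, 6)) = 6.7082 <-- minimum
d((-10, 6), (6, 6)) = 16.0

Closest pair: (0, 3) and (6, 6) with distance 6.7082

The closest pair is (0, 3) and (6, 6) with Euclidean distance 6.7082. For 4 points, brute-force pairwise comparison is shown above. For large n, the divide-and-conquer algorithm (sort by x, recurse on halves, check the dividing strip) achieves O(n log n).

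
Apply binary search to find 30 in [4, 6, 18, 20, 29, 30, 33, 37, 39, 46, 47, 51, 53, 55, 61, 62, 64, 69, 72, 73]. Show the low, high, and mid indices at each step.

Binary search for 30 in [4, 6, 18, 20, 29, 30, 33, 37, 39, 46, 47, 51, 53, 55, 61, 62, 64, 69, 72, 73]:

lo=0, hi=19, mid=9, arr[mid]=46 -> 46 > 30, search left half
lo=0, hi=8, mid=4, arr[mid]=29 -> 29 < 30, search right half
lo=5, hi=8, mid=6, arr[mid]=33 -> 33 > 30, search left half
lo=5, hi=5, mid=5, arr[mid]=30 -> Found target at index 5!

Binary search finds 30 at index 5 after 4 comparisons. The search repeatedly halves the search space by comparing with the middle element.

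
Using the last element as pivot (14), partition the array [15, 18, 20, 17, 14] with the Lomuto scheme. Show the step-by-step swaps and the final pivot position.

Lomuto partition with pivot = 14:

Initial array: [15, 18, 20, 17, 14]

arr[0]=15 > 14: no swap
arr[1]=18 > 14: no swap
arr[2]=20 > 14: no swap
arr[3]=17 > 14: no swap

Place pivot at position 0: [14, 18, 20, 17, 15]
Pivot position: 0

After partitioning with pivot 14, the array becomes [14, 18, 20, 17, 15]. The pivot is placed at index 0. All elements to the left of the pivot are <= 14, and all elements to the right are > 14.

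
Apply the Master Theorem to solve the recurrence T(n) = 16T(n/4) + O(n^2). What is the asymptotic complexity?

Master Theorem for T(n) = 16T(n/4) + O(n^2):

a = 16, b = 4, c = 2
log_b(a) = log_4(16) = 2.0000

Case 2: c = 2 = log_4(16) = 2.0000
T(n) = O(n^2 log n) = O(n^2 log n)

For T(n) = 16T(n/4) + O(n^2): log_4(16) = 2.0000. This is Case 2 of the Master Theorem (c = log_b(a), equal work at all levels), giving O(n^2 log n).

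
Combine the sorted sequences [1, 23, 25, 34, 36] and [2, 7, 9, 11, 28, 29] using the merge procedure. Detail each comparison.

Merging process:

Compare 1 vs 2: take 1 from left. Merged: [1]
Compare 23 vs 2: take 2 from right. Merged: [1, 2]
Compare 23 vs 7: take 7 from right. Merged: [1, 2, 7]
Compare 23 vs 9: take 9 from right. Merged: [1, 2, 7, 9]
Compare 23 vs 11: take 11 from right. Merged: [1, 2, 7, 9, 11]
Compare 23 vs 28: take 23 from left. Merged: [1, 2, 7, 9, 11, 23]
Compare 25 vs 28: take 25 from left. Merged: [1, 2, 7, 9, 11, 23, 25]
Compare 34 vs 28: take 28 from right. Merged: [1, 2, 7, 9, 11, 23, 25, 28]
Compare 34 vs 29: take 29 from right. Merged: [1, 2, 7, 9, 11, 23, 25, 28, 29]
Append remaining from left: [34, 36]. Merged: [1, 2, 7, 9, 11, 23, 25, 28, 29, 34, 36]

Final merged array: [1, 2, 7, 9, 11, 23, 25, 28, 29, 34, 36]
Total comparisons: 9

The merged array is [1, 2, 7, 9, 11, 23, 25, 28, 29, 34, 36], requiring 9 comparisons. The merge step runs in O(n) time where n is the total number of elements.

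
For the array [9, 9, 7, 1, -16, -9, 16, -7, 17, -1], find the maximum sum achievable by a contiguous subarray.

Using Kadane's algorithm on [9, 9, 7, 1, -16, -9, 16, -7, 17, -1]:

Scanning through the array:
Position 1 (value 9): max_ending_here = 18, max_so_far = 18
Position 2 (value 7): max_ending_here = 25, max_so_far = 25
Position 3 (value 1): max_ending_here = 26, max_so_far = 26
Position 4 (value -16): max_ending_here = 10, max_so_far = 26
Position 5 (value -9): max_ending_here = 1, max_so_far = 26
Position 6 (value 16): max_ending_here = 17, max_so_far = 26
Position 7 (value -7): max_ending_here = 10, max_so_far = 26
Position 8 (value 17): max_ending_here = 27, max_so_far = 27
Position 9 (value -1): max_ending_here = 26, max_so_far = 27

Maximum subarray: [9, 9, 7, 1, -16, -9, 16, -7, 17]
Maximum sum: 27

The maximum subarray is [9, 9, 7, 1, -16, -9, 16, -7, 17] with sum 27. This subarray runs from index 0 to index 8.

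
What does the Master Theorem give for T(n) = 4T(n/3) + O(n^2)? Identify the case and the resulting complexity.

Master Theorem for T(n) = 4T(n/3) + O(n^2):

a = 4, b = 3, c = 2
log_b(a) = log_3(4) = 1.2619

Case 3: c = 2 > log_3(4) = 1.2619
T(n) = O(n^2) = O(n^2)

For T(n) = 4T(n/3) + O(n^2): log_3(4) = 1.2619. This is Case 3 of the Master Theorem (c > log_b(a), work dominated by root), giving O(n^2).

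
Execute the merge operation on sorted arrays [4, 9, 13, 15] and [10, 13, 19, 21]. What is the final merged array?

Merging process:

Compare 4 vs 10: take 4 from left. Merged: [4]
Compare 9 vs 10: take 9 from left. Merged: [4, 9]
Compare 13 vs 10: take 10 from right. Merged: [4, 9, 10]
Compare 13 vs 13: take 13 from left. Merged: [4, 9, 10, 13]
Compare 15 vs 13: take 13 from right. Merged: [4, 9, 10, 13, 13]
Compare 15 vs 19: take 15 from left. Merged: [4, 9, 10, 13, 13, 15]
Append remaining from right: [19, 21]. Merged: [4, 9, 10, 13, 13, 15, 19, 21]

Final merged array: [4, 9, 10, 13, 13, 15, 19, 21]
Total comparisons: 6

The merged array is [4, 9, 10, 13, 13, 15, 19, 21], requiring 6 comparisons. The merge step runs in O(n) time where n is the total number of elements.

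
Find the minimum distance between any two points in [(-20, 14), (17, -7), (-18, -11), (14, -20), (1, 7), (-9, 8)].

Computing all pairwise distances among 6 points:

d((-20, 14), (17, -7)) = 42.5441
d((-20, 14), (-18, -11)) = 25.0799
d((-20, 14), (14, -20)) = 48.0833
d((-20, 14), (1, 7)) = 22.1359
d((-20, 14), (-9, 8)) = 12.53
d((17, -7), (-18, -11)) = 35.2278
d((17, -7), (14, -20)) = 13.3417
d((17, -7), (1, 7)) = 21.2603
d((17, -7), (-9, 8)) = 30.0167
d((-18, -11), (14, -20)) = 33.2415
d((-18, -11), (1, 7)) = 26.1725
d((-18, -11), (-9, 8)) = 21.0238
d((14, -20), (1, 7)) = 29.9666
d((14, -20), (-9, 8)) = 36.2353
d((1, 7), (-9, 8)) = 10.0499 <-- minimum

Closest pair: (1, 7) and (-9, 8) with distance 10.0499

The closest pair is (1, 7) and (-9, 8) with Euclidean distance 10.0499. For 6 points, brute-force pairwise comparison is shown above. For large n, the divide-and-conquer algorithm (sort by x, recurse on halves, check the dividing strip) achieves O(n log n).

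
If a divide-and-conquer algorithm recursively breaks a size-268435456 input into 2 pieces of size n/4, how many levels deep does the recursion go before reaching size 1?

For divide and conquer with division factor 4:

Problem sizes at each level:
Level 0: 268435456
Level 1: 67108864
Level 2: 16777216
Level 3: 4194304
Level 4: 1048576
Level 5: 262144
Level 6: 65536
Level 7: 16384
Level 8: 4096
Level 9: 1024
Level 10: 256
Level 11: 64
Level 12: 16
Level 13: 4
Level 14: 1

The root is level 0 and the size-1 base case is level 14 (the tree spans levels 0 through 14, i.e. 15 levels counting the root), so the depth is the number of divisions: log_4(268435456) = 14

The recursion tree depth is log_4(268435456) = 14. At each level, the problem size is divided by 4, so it takes 14 divisions to reduce to a base case of size 1. The algorithm makes 2 recursive calls at each level.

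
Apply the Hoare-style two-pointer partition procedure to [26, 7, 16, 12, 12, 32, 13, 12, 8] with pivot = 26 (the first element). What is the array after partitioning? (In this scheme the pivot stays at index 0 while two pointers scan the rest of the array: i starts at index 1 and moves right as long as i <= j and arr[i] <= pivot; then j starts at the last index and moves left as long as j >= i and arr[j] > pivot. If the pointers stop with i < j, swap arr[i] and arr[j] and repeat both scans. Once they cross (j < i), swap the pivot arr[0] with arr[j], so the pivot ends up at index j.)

Hoare-style two-pointer partition with pivot = 26:

Initial array: [26, 7, 16, 12, 12, 32, 13, 12, 8]

Pointers start at i = 1, j = 8.
i stops at index 5 (arr[5]=32 > 26), j stops at index 8 (arr[8]=8 <= 26): swap arr[5] and arr[8], array becomes [26, 7, 16, 12, 12, 8, 13, 12, 32]
i ends at 8, j ends at 7: the pointers have crossed (j < i), so scanning stops.

Swap pivot arr[0] with arr[7] to place pivot at position 7: [12, 7, 16, 12, 12, 8, 13, 26, 32]
Pivot position: 7

After partitioning with pivot 26, the array becomes [12, 7, 16, 12, 12, 8, 13, 26, 32]. The pivot is placed at index 7. All elements to the left of the pivot are <= 26, and all elements to the right are > 26.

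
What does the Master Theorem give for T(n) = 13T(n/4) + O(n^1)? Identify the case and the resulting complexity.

Master Theorem for T(n) = 13T(n/4) + O(n^1):

a = 13, b = 4, c = 1
log_b(a) = log_4(13) = 1.8502

Case 1: c = 1 < log_4(13) = 1.8502
T(n) = O(n^(log_4 13))

For T(n) = 13T(n/4) + O(n^1): log_4(13) = 1.8502. This is Case 1 of the Master Theorem (c < log_b(a), work dominated by leaves), giving O(n^(log_4 13)).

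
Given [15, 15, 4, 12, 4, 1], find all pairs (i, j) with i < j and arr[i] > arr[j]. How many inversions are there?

Finding inversions in [15, 15, 4, 12, 4, 1]:

(0, 2): arr[0]=15 > arr[2]=4
(0, 3): arr[0]=15 > arr[3]=12
(0, 4): arr[0]=15 > arr[4]=4
(0, 5): arr[0]=15 > arr[5]=1
(1, 2): arr[1]=15 > arr[2]=4
(1, 3): arr[1]=15 > arr[3]=12
(1, 4): arr[1]=15 > arr[4]=4
(1, 5): arr[1]=15 > arr[5]=1
(2, 5): arr[2]=4 > arr[5]=1
(3, 4): arr[3]=12 > arr[4]=4
(3, 5): arr[3]=12 > arr[5]=1
(4, 5): arr[4]=4 > arr[5]=1

Total inversions: 12

The array has 12 inversion(s): (0,2), (0,3), (0,4), (0,5), (1,2), (1,3), (1,4), (1,5), (2,5), (3,4), (3,5), (4,5). Each pair (i,j) satisfies i < j and arr[i] > arr[j].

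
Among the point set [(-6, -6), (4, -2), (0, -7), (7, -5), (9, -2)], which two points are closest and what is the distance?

Computing all pairwise distances among 5 points:

d((-6, -6), (4, -2)) = 10.7703
d((-6, -6), (0, -7)) = 6.0828
d((-6, -6), (7, -5)) = 13.0384
d((-6, -6), (9, -2)) = 15.5242
d((4, -2), (0, -7)) = 6.4031
d((4, -2), (7, -5)) = 4.2426
d((4, -2), (9, -2)) = 5.0
d((0, -7), (7, -5)) = 7.2801
d((0, -7), (9, -2)) = 10.2956
d((7, -5), (9, -2)) = 3.6056 <-- minimum

Closest pair: (7, -5) and (9, -2) with distance 3.6056

The closest pair is (7, -5) and (9, -2) with Euclidean distance 3.6056. For 5 points, brute-force pairwise comparison is shown above. For large n, the divide-and-conquer algorithm (sort by x, recurse on halves, check the dividing strip) achieves O(n log n).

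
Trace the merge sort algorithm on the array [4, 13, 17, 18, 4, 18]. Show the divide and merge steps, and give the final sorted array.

Merge sort trace:

Split: [4, 13, 17, 18, 4, 18] -> [4, 13, 17] and [18, 4, 18]
  Split: [4, 13, 17] -> [4] and [13, 17]
    Split: [13, 17] -> [13] and [17]
    Merge: [13] + [17] -> [13, 17]
  Merge: [4] + [13, 17] -> [4, 13, 17]
  Split: [18, 4, 18] -> [18] and [4, 18]
    Split: [4, 18] -> [4] and [18]
    Merge: [4] + [18] -> [4, 18]
  Merge: [18] + [4, 18] -> [4, 18, 18]
Merge: [4, 13, 17] + [4, 18, 18] -> [4, 4, 13, 17, 18, 18]

Final sorted array: [4, 4, 13, 17, 18, 18]

The merge sort proceeds by recursively splitting the array and merging sorted halves.
After all merges, the sorted array is [4, 4, 13, 17, 18, 18].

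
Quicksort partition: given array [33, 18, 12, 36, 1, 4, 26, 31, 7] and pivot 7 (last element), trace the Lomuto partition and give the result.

Lomuto partition with pivot = 7:

Initial array: [33, 18, 12, 36, 1, 4, 26, 31, 7]

arr[0]=33 > 7: no swap
arr[1]=18 > 7: no swap
arr[2]=12 > 7: no swap
arr[3]=36 > 7: no swap
arr[4]=1 <= 7: swap with position 0, array becomes [1, 18, 12, 36, 33, 4, 26, 31, 7]
arr[5]=4 <= 7: swap with position 1, array becomes [1, 4, 12, 36, 33, 18, 26, 31, 7]
arr[6]=26 > 7: no swap
arr[7]=31 > 7: no swap

Place pivot at position 2: [1, 4, 7, 36, 33, 18, 26, 31, 12]
Pivot position: 2

After partitioning with pivot 7, the array becomes [1, 4, 7, 36, 33, 18, 26, 31, 12]. The pivot is placed at index 2. All elements to the left of the pivot are <= 7, and all elements to the right are > 7.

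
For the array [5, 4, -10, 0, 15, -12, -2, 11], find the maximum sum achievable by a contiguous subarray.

Using Kadane's algorithm on [5, 4, -10, 0, 15, -12, -2, 11]:

Scanning through the array:
Position 1 (value 4): max_ending_here = 9, max_so_far = 9
Position 2 (value -10): max_ending_here = -1, max_so_far = 9
Position 3 (value 0): max_ending_here = 0, max_so_far = 9
Position 4 (value 15): max_ending_here = 15, max_so_far = 15
Position 5 (value -12): max_ending_here = 3, max_so_far = 15
Position 6 (value -2): max_ending_here = 1, max_so_far = 15
Position 7 (value 11): max_ending_here = 12, max_so_far = 15

Maximum subarray: [0, 15]
Maximum sum: 15

The maximum subarray is [0, 15] with sum 15. This subarray runs from index 3 to index 4.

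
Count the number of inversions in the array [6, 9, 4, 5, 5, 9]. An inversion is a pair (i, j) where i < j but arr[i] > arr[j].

Finding inversions in [6, 9, 4, 5, 5, 9]:

(0, 2): arr[0]=6 > arr[2]=4
(0, 3): arr[0]=6 > arr[3]=5
(0, 4): arr[0]=6 > arr[4]=5
(1, 2): arr[1]=9 > arr[2]=4
(1, 3): arr[1]=9 > arr[3]=5
(1, 4): arr[1]=9 > arr[4]=5

Total inversions: 6

The array has 6 inversion(s): (0,2), (0,3), (0,4), (1,2), (1,3), (1,4). Each pair (i,j) satisfies i < j and arr[i] > arr[j].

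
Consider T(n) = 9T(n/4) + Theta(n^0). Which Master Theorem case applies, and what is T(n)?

Master Theorem for T(n) = 9T(n/4) + O(n^0):

a = 9, b = 4, c = 0
log_b(a) = log_4(9) = 1.5850

Case 1: c = 0 < log_4(9) = 1.5850
T(n) = O(n^(log_4 9))

For T(n) = 9T(n/4) + O(n^0): log_4(9) = 1.5850. This is Case 1 of the Master Theorem (c < log_b(a), work dominated by leaves), giving O(n^(log_4 9)).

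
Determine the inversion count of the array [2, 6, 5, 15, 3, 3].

Finding inversions in [2, 6, 5, 15, 3, 3]:

(1, 2): arr[1]=6 > arr[2]=5
(1, 4): arr[1]=6 > arr[4]=3
(1, 5): arr[1]=6 > arr[5]=3
(2, 4): arr[2]=5 > arr[4]=3
(2, 5): arr[2]=5 > arr[5]=3
(3, 4): arr[3]=15 > arr[4]=3
(3, 5): arr[3]=15 > arr[5]=3

Total inversions: 7

The array has 7 inversion(s): (1,2), (1,4), (1,5), (2,4), (2,5), (3,4), (3,5). Each pair (i,j) satisfies i < j and arr[i] > arr[j].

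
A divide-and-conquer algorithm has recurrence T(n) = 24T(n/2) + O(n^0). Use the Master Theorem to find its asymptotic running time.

Master Theorem for T(n) = 24T(n/2) + O(n^0):

a = 24, b = 2, c = 0
log_b(a) = log_2(24) = 4.5850

Case 1: c = 0 < log_2(24) = 4.5850
T(n) = O(n^(log_2 24))

For T(n) = 24T(n/2) + O(n^0): log_2(24) = 4.5850. This is Case 1 of the Master Theorem (c < log_b(a), work dominated by leaves), giving O(n^(log_2 24)).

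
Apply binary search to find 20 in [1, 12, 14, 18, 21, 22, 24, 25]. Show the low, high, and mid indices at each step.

Binary search for 20 in [1, 12, 14, 18, 21, 22, 24, 25]:

lo=0, hi=7, mid=3, arr[mid]=18 -> 18 < 20, search right half
lo=4, hi=7, mid=5, arr[mid]=22 -> 22 > 20, search left half
lo=4, hi=4, mid=4, arr[mid]=21 -> 21 > 20, search left half
lo=4 > hi=3, target 20 not found

Binary search determines that 20 is not in the array after 3 comparisons. The search space was exhausted without finding the target.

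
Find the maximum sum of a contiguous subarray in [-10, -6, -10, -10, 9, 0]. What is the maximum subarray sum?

Using Kadane's algorithm on [-10, -6, -10, -10, 9, 0]:

Scanning through the array:
Position 1 (value -6): max_ending_here = -6, max_so_far = -6
Position 2 (value -10): max_ending_here = -10, max_so_far = -6
Position 3 (value -10): max_ending_here = -10, max_so_far = -6
Position 4 (value 9): max_ending_here = 9, max_so_far = 9
Position 5 (value 0): max_ending_here = 9, max_so_far = 9

Maximum subarray: [9]
Maximum sum: 9

The maximum subarray is [9] with sum 9. This subarray runs from index 4 to index 4.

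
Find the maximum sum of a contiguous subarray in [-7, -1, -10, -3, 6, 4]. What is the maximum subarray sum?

Using Kadane's algorithm on [-7, -1, -10, -3, 6, 4]:

Scanning through the array:
Position 1 (value -1): max_ending_here = -1, max_so_far = -1
Position 2 (value -10): max_ending_here = -10, max_so_far = -1
Position 3 (value -3): max_ending_here = -3, max_so_far = -1
Position 4 (value 6): max_ending_here = 6, max_so_far = 6
Position 5 (value 4): max_ending_here = 10, max_so_far = 10

Maximum subarray: [6, 4]
Maximum sum: 10

The maximum subarray is [6, 4] with sum 10. This subarray runs from index 4 to index 5.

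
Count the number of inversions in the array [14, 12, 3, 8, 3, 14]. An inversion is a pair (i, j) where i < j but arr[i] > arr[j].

Finding inversions in [14, 12, 3, 8, 3, 14]:

(0, 1): arr[0]=14 > arr[1]=12
(0, 2): arr[0]=14 > arr[2]=3
(0, 3): arr[0]=14 > arr[3]=8
(0, 4): arr[0]=14 > arr[4]=3
(1, 2): arr[1]=12 > arr[2]=3
(1, 3): arr[1]=12 > arr[3]=8
(1, 4): arr[1]=12 > arr[4]=3
(3, 4): arr[3]=8 > arr[4]=3

Total inversions: 8

The array has 8 inversion(s): (0,1), (0,2), (0,3), (0,4), (1,2), (1,3), (1,4), (3,4). Each pair (i,j) satisfies i < j and arr[i] > arr[j].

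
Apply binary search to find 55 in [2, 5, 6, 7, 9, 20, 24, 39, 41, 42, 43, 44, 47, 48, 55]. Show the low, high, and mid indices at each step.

Binary search for 55 in [2, 5, 6, 7, 9, 20, 24, 39, 41, 42, 43, 44, 47, 48, 55]:

lo=0, hi=14, mid=7, arr[mid]=39 -> 39 < 55, search right half
lo=8, hi=14, mid=11, arr[mid]=44 -> 44 < 55, search right half
lo=12, hi=14, mid=13, arr[mid]=48 -> 48 < 55, search right half
lo=14, hi=14, mid=14, arr[mid]=55 -> Found target at index 14!

Binary search finds 55 at index 14 after 4 comparisons. The search repeatedly halves the search space by comparing with the middle element.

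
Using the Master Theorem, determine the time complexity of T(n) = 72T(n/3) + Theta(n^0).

Master Theorem for T(n) = 72T(n/3) + O(n^0):

a = 72, b = 3, c = 0
log_b(a) = log_3(72) = 3.8928

Case 1: c = 0 < log_3(72) = 3.8928
T(n) = O(n^(log_3 72))

For T(n) = 72T(n/3) + O(n^0): log_3(72) = 3.8928. This is Case 1 of the Master Theorem (c < log_b(a), work dominated by leaves), giving O(n^(log_3 72)).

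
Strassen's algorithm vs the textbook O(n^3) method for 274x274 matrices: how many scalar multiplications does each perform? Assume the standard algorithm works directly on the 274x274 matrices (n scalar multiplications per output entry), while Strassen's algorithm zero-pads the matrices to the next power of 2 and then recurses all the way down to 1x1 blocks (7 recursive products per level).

Matrix multiplication for 274x274 matrices:

Strassen's algorithm requires power-of-2 dimensions. Pad 274x274 to 512x512 (next power of 2).

Standard algorithm: 274^3 = 20570824 multiplications
Strassen's algorithm: 7^(log2(512)) = 7^9 = 40353607 multiplications
Difference: 20570824 - 40353607 = -19782783 (Strassen uses MORE here due to padding overhead — for small or just-over-power-of-2 n, padding can outweigh the per-level savings)

Standard: 20570824 multiplications (274^3). Strassen: 40353607 multiplications (7^9, after padding to 512x512). Strassen reduces 8 recursive multiplications to 7 at each level.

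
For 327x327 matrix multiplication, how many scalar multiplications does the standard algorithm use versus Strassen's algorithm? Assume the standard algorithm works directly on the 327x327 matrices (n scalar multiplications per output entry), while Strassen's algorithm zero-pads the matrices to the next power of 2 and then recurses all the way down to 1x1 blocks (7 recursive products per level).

Matrix multiplication for 327x327 matrices:

Strassen's algorithm requires power-of-2 dimensions. Pad 327x327 to 512x512 (next power of 2).

Standard algorithm: 327^3 = 34965783 multiplications
Strassen's algorithm: 7^(log2(512)) = 7^9 = 40353607 multiplications
Difference: 34965783 - 40353607 = -5387824 (Strassen uses MORE here due to padding overhead — for small or just-over-power-of-2 n, padding can outweigh the per-level savings)

Standard: 34965783 multiplications (327^3). Strassen: 40353607 multiplications (7^9, after padding to 512x512). Strassen reduces 8 recursive multiplications to 7 at each level.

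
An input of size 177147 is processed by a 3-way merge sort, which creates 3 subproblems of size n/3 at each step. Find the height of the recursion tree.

For divide and conquer with division factor 3:

Problem sizes at each level:
Level 0: 177147
Level 1: 59049
Level 2: 19683
Level 3: 6561
Level 4: 2187
Level 5: 729
Level 6: 243
Level 7: 81
Level 8: 27
Level 9: 9
Level 10: 3
Level 11: 1

The root is level 0 and the size-1 base case is level 11 (the tree spans levels 0 through 11, i.e. 12 levels counting the root), so the depth is the number of divisions: log_3(177147) = 11

The recursion tree depth is log_3(177147) = 11. At each level, the problem size is divided by 3, so it takes 11 divisions to reduce to a base case of size 1. The algorithm makes 3 recursive calls at each level.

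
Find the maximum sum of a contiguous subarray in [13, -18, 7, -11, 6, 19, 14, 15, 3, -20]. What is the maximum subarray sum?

Using Kadane's algorithm on [13, -18, 7, -11, 6, 19, 14, 15, 3, -20]:

Scanning through the array:
Position 1 (value -18): max_ending_here = -5, max_so_far = 13
Position 2 (value 7): max_ending_here = 7, max_so_far = 13
Position 3 (value -11): max_ending_here = -4, max_so_far = 13
Position 4 (value 6): max_ending_here = 6, max_so_far = 13
Position 5 (value 19): max_ending_here = 25, max_so_far = 25
Position 6 (value 14): max_ending_here = 39, max_so_far = 39
Position 7 (value 15): max_ending_here = 54, max_so_far = 54
Position 8 (value 3): max_ending_here = 57, max_so_far = 57
Position 9 (value -20): max_ending_here = 37, max_so_far = 57

Maximum subarray: [6, 19, 14, 15, 3]
Maximum sum: 57

The maximum subarray is [6, 19, 14, 15, 3] with sum 57. This subarray runs from index 4 to index 8.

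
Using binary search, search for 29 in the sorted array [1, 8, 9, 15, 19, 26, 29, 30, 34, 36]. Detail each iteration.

Binary search for 29 in [1, 8, 9, 15, 19, 26, 29, 30, 34, 36]:

lo=0, hi=9, mid=4, arr[mid]=19 -> 19 < 29, search right half
lo=5, hi=9, mid=7, arr[mid]=30 -> 30 > 29, search left half
lo=5, hi=6, mid=5, arr[mid]=26 -> 26 < 29, search right half
lo=6, hi=6, mid=6, arr[mid]=29 -> Found target at index 6!

Binary search finds 29 at index 6 after 4 comparisons. The search repeatedly halves the search space by comparing with the middle element.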